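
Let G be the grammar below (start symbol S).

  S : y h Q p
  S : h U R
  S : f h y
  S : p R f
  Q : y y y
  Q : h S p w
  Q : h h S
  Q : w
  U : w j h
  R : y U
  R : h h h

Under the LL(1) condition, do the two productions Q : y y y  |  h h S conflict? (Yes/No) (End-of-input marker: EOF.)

No

FIRST(y y y) = { y } and FIRST(h h S) = { h }.
The FIRST sets are disjoint and neither alternative is nullable — no conflict.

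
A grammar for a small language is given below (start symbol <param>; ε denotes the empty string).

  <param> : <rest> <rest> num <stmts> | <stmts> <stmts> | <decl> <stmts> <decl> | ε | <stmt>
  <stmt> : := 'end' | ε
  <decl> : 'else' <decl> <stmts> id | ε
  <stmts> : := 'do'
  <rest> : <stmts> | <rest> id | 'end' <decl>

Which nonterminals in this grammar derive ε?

Directly nullable (have an ε-production): <param>, <stmt>, <decl>.
No other nonterminal has a production whose RHS symbols are all nullable.

{ <decl>, <param>, <stmt> }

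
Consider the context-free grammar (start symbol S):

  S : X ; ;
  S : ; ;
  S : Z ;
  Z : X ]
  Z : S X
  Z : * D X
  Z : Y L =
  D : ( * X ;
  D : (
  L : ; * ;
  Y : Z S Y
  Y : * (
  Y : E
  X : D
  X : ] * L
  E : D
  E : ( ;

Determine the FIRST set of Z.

{ (, *, ;, ] }

From Z : X ]: add FIRST(X) = { (, ] }.
From Z : S X: add FIRST(S) = { (, *, ;, ] }.
Z : * D X contributes {*}.
From Z : Y L =: add FIRST(Y) = { (, *, ;, ] }.
Union: FIRST(Z) = { (, *, ;, ] }.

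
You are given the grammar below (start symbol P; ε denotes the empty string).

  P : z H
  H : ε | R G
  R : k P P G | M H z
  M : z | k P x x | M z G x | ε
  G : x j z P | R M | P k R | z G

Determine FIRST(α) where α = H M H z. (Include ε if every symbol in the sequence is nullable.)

{ k, z }

Add FIRST(H)\{ε} = { k, z }; H is nullable, continue.
Add FIRST(M)\{ε} = { k, z }; M is nullable, continue.
Add FIRST(H)\{ε} = { k, z }; H is nullable, continue.
z is a terminal; add {z} and stop.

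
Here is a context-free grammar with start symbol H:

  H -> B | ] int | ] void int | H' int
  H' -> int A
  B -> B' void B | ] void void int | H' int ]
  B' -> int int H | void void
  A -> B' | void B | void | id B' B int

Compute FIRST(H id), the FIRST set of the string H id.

Add FIRST(H) = { ], int, void }; H is not nullable, stop.

{ ], int, void }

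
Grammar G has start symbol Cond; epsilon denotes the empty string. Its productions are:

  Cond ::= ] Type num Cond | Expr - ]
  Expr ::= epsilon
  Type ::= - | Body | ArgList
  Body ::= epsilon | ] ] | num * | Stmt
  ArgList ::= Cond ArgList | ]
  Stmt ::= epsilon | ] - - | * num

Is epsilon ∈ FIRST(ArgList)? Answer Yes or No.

No

Nullable nonterminals: Body, Expr, Stmt, Type.
No production of ArgList has an RHS whose symbols are all nullable, so ArgList is not nullable.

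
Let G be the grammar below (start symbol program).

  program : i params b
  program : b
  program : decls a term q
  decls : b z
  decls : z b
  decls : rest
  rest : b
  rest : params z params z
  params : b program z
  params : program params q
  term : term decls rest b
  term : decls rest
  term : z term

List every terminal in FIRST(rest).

{ b, i, z }

rest : b contributes {b}.
From rest : params z params z: add FIRST(params) = { b, i, z }.
Union: FIRST(rest) = { b, i, z }.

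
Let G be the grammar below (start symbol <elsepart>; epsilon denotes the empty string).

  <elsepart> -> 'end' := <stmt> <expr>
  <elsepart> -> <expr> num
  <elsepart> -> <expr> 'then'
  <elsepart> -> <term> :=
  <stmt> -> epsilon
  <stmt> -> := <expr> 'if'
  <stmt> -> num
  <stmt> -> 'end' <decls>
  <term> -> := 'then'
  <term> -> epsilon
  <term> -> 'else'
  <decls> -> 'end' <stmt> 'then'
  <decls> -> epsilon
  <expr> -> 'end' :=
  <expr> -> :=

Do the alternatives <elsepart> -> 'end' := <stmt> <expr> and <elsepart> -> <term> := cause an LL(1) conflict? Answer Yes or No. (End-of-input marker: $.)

FIRST('end' := <stmt> <expr>) = { 'end' } and FIRST(<term> :=) = { 'else', := }.
The FIRST sets are disjoint and neither alternative is nullable — no conflict.

No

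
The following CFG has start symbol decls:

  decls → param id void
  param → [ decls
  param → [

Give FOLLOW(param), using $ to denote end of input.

{ id }

In decls → param id void: add FIRST(id void) = { id }.
Union: FOLLOW(param) = { id }.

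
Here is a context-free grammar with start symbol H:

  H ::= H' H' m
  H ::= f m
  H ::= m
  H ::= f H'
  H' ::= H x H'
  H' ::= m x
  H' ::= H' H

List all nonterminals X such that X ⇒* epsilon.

No nonterminal has an empty production or an RHS whose symbols are all nullable.

{ } (none)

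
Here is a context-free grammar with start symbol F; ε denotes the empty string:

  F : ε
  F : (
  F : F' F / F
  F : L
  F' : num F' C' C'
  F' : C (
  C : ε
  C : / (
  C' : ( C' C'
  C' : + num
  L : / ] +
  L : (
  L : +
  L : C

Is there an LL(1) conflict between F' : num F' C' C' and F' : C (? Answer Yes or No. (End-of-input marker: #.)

No

FIRST(num F' C' C') = { num } and FIRST(C () = { (, / }.
The FIRST sets are disjoint and neither alternative is nullable — no conflict.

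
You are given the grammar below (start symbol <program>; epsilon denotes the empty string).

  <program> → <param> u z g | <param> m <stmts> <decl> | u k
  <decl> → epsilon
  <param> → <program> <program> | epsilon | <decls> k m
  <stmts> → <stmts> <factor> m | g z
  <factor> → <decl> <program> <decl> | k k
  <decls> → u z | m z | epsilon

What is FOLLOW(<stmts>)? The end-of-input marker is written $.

{ $, k, m, u }

In <program> → <param> m <stmts> <decl>: add FIRST(<decl>)\{epsilon} = {  }.
  Since <decl> is nullable, also add FOLLOW(<program>) = { $, k, m, u }.
In <stmts> → <stmts> <factor> m: add FIRST(<factor> m) = { k, m, u }.
Union: FOLLOW(<stmts>) = { $, k, m, u }.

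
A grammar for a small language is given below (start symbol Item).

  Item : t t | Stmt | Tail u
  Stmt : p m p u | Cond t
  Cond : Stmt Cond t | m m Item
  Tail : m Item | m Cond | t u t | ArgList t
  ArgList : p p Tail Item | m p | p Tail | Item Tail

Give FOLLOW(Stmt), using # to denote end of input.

{ #, m, p, t, u }

In Item : Stmt: Stmt is at the end, add FOLLOW(Item) = { #, m, p, t, u }.
In Cond : Stmt Cond t: add FIRST(Cond t) = { m, p }.
Union: FOLLOW(Stmt) = { #, m, p, t, u }.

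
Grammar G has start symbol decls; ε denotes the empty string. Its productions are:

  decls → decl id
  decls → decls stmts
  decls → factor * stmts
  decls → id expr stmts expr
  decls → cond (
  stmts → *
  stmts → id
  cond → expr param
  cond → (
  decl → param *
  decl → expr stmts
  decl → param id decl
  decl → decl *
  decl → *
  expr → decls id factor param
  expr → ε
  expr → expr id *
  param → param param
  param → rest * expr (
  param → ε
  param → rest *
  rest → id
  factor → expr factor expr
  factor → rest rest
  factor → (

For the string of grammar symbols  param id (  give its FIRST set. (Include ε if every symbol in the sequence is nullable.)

Add FIRST(param)\{ε} = { id }; param is nullable, continue.
id is a terminal; add {id} and stop.

{ id }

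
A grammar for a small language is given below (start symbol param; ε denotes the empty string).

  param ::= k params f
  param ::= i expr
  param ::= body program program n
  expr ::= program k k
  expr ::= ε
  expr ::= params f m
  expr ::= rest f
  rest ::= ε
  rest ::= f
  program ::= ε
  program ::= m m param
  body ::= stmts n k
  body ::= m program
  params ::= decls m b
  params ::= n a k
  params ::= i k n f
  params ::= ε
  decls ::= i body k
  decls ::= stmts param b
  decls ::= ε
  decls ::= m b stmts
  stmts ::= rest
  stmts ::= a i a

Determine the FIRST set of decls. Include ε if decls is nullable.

{ a, f, i, k, m, n, ε }

decls ::= i body k contributes {i}.
From decls ::= stmts param b: stmts nullable, take FIRST(stmts) ∪ FIRST(param) = { a, f, i, k, m, n }.
decls ::= ε contributes ε.
decls ::= m b stmts contributes {m}.
Union: FIRST(decls) = { a, f, i, k, m, n, ε }.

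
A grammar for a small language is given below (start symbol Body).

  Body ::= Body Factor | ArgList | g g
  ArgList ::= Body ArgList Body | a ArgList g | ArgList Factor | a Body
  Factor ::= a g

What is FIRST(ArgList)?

{ a, g }

From ArgList ::= Body ArgList Body: add FIRST(Body) = { a, g }.
ArgList ::= a ArgList g contributes {a}.
From ArgList ::= ArgList Factor: add FIRST(ArgList) = { a, g }.
ArgList ::= a Body contributes {a}.
Union: FIRST(ArgList) = { a, g }.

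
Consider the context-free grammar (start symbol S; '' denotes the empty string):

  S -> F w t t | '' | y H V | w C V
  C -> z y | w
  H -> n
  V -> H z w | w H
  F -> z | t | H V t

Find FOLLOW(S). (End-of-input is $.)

{ $ }

S is the start symbol, so $ ∈ FOLLOW(S).
Union: FOLLOW(S) = { $ }.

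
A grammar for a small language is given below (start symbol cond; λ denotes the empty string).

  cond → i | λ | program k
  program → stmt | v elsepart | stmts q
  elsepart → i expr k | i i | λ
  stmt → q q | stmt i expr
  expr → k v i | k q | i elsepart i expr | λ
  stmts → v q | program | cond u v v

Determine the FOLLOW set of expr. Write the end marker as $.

{ i, k, q }

In elsepart → i expr k: add FIRST(k) = { k }.
In stmt → stmt i expr: expr is at the end, add FOLLOW(stmt) = { i, k, q }.
In expr → i elsepart i expr: expr is at the end, add FOLLOW(expr) = { i, k, q }.
Union: FOLLOW(expr) = { i, k, q }.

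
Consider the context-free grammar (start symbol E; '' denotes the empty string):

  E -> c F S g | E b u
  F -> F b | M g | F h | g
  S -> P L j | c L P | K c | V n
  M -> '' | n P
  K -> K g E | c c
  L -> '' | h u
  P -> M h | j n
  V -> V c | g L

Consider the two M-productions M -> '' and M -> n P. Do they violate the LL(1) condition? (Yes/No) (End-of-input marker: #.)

No

FIRST('') = { '' } and FIRST(n P) = { n }.
The first is nullable but FOLLOW(M) = { g, h } is disjoint from FIRST of the second.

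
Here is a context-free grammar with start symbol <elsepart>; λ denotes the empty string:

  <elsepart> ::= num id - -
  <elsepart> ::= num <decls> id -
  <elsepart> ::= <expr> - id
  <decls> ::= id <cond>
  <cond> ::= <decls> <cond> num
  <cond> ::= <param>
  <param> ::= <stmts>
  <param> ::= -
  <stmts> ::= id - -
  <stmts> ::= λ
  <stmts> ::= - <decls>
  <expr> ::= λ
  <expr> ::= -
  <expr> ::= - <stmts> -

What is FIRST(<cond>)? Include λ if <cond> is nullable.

From <cond> ::= <decls> <cond> num: add FIRST(<decls>) = { id }.
From <cond> ::= <param>: add FIRST(<param>) = { -, id, λ } (including λ since <param> is nullable).
Union: FIRST(<cond>) = { -, id, λ }.

{ -, id, λ }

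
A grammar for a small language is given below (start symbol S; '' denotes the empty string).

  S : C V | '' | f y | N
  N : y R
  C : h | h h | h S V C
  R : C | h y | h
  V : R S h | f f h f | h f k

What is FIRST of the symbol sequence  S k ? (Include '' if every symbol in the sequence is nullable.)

{ f, h, k, y }

Add FIRST(S)\{''} = { f, h, y }; S is nullable, continue.
k is a terminal; add {k} and stop.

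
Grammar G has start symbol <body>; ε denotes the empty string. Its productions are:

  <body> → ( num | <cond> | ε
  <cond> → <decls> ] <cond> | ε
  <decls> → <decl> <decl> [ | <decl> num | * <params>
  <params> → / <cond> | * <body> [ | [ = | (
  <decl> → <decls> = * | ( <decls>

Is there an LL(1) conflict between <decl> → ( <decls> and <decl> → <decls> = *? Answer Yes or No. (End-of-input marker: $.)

Yes

FIRST(( <decls>) = { ( } and FIRST(<decls> = *) = { (, * }.
Both contain (, so the two alternatives are not disjoint — LL(1) conflict.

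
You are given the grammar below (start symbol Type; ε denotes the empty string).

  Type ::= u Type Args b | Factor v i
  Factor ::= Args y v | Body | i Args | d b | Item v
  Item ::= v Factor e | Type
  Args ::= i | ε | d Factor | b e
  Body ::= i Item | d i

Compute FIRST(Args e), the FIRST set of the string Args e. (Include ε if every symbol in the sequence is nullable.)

Add FIRST(Args)\{ε} = { b, d, i }; Args is nullable, continue.
e is a terminal; add {e} and stop.

{ b, d, e, i }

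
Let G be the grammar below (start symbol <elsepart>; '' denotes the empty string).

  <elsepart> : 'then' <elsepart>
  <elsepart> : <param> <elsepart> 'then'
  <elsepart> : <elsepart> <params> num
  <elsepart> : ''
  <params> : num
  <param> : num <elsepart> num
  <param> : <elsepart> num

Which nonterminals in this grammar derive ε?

Directly nullable (have an ''-production): <elsepart>.
No other nonterminal has a production whose RHS symbols are all nullable.

{ <elsepart> }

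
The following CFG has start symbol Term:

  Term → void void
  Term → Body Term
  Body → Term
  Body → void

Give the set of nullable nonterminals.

{ } (none)

No nonterminal has an empty production or an RHS whose symbols are all nullable.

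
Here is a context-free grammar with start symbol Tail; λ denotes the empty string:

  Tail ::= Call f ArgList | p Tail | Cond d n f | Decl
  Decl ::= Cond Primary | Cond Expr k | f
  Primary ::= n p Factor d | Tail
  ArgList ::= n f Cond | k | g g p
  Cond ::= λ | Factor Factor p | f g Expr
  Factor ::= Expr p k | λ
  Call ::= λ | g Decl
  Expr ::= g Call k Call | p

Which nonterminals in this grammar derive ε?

{ Call, Cond, Factor }

Directly nullable (have an λ-production): Cond, Factor, Call.
No other nonterminal has a production whose RHS symbols are all nullable.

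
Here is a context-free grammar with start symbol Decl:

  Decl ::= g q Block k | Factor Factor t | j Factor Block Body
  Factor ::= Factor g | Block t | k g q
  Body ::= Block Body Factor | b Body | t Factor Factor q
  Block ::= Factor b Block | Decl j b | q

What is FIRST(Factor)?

{ g, j, k, q }

From Factor ::= Factor g: add FIRST(Factor) = { g, j, k, q }.
From Factor ::= Block t: add FIRST(Block) = { g, j, k, q }.
Factor ::= k g q contributes {k}.
Union: FIRST(Factor) = { g, j, k, q }.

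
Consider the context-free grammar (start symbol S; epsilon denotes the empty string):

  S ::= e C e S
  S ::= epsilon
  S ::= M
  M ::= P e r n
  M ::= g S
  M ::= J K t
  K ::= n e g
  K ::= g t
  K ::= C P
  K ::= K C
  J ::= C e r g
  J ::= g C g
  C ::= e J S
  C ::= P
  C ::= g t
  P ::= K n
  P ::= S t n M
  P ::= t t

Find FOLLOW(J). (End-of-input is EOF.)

In M ::= J K t: add FIRST(K t) = { e, g, n, t }.
In C ::= e J S: add FIRST(S)\{epsilon} = { e, g, n, t }.
  Since S is nullable, also add FOLLOW(C) = { e, g, n, t }.
Union: FOLLOW(J) = { e, g, n, t }.

{ e, g, n, t }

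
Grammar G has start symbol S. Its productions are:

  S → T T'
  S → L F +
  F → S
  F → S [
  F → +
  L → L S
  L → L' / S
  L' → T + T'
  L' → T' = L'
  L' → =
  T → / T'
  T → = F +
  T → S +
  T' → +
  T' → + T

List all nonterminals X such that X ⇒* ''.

{ } (none)

No nonterminal has an empty production or an RHS whose symbols are all nullable.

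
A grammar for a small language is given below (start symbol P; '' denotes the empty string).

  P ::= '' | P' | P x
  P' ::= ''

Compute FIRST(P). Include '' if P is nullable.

P ::= '' contributes ''.
From P ::= P': add FIRST(P') = { '' } (including '' since P' is nullable).
From P ::= P x: P nullable, take FIRST(P) ∪ {x} = { x }.
Union: FIRST(P) = { x, '' }.

{ x, '' }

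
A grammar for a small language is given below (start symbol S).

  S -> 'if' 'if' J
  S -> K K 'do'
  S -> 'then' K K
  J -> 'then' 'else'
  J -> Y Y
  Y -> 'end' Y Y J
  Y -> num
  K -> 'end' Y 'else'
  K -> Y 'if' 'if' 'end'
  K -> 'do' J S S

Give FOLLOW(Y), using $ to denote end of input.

In J -> Y Y: add FIRST(Y) = { 'end', num }.
In J -> Y Y: Y is at the end, add FOLLOW(J) = { $, 'do', 'else', 'end', 'if', 'then', num }.
In Y -> 'end' Y Y J: add FIRST(Y J) = { 'end', num }.
In Y -> 'end' Y Y J: add FIRST(J) = { 'end', 'then', num }.
In K -> 'end' Y 'else': add FIRST('else') = { 'else' }.
In K -> Y 'if' 'if' 'end': add FIRST('if' 'if' 'end') = { 'if' }.
Union: FOLLOW(Y) = { $, 'do', 'else', 'end', 'if', 'then', num }.

{ $, 'do', 'else', 'end', 'if', 'then', num }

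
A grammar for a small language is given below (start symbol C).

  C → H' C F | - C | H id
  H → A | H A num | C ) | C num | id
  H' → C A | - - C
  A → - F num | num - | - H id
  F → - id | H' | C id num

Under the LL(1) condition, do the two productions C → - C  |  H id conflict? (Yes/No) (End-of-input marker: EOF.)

FIRST(- C) = { - } and FIRST(H id) = { -, id, num }.
Both contain -, so the two alternatives are not disjoint — LL(1) conflict.

Yes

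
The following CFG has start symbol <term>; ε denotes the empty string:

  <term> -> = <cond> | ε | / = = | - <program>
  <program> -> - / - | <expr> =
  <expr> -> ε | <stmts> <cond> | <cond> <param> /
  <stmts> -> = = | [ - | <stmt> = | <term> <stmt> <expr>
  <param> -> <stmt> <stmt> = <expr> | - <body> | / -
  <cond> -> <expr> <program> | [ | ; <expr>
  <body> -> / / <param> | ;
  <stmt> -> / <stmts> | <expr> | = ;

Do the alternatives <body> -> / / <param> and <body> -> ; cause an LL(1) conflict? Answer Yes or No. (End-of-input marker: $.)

FIRST(/ / <param>) = { / } and FIRST(;) = { ; }.
The FIRST sets are disjoint and neither alternative is nullable — no conflict.

No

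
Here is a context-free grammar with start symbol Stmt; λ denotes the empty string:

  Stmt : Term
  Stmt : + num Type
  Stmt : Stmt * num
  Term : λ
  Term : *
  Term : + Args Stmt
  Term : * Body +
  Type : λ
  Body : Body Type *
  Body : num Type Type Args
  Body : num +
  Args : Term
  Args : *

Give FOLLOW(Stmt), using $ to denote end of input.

Stmt is the start symbol, so $ ∈ FOLLOW(Stmt).
In Stmt : Stmt * num: add FIRST(* num) = { * }.
In Term : + Args Stmt: Stmt is at the end, add FOLLOW(Term) = { $, *, + }.
Union: FOLLOW(Stmt) = { $, *, + }.

{ $, *, + }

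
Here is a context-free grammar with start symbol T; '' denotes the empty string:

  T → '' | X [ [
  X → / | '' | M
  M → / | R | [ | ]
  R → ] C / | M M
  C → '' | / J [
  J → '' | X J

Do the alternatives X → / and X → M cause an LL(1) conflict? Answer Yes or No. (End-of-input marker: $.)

FIRST(/) = { / } and FIRST(M) = { /, [, ] }.
Both contain /, so the two alternatives are not disjoint — LL(1) conflict.

Yes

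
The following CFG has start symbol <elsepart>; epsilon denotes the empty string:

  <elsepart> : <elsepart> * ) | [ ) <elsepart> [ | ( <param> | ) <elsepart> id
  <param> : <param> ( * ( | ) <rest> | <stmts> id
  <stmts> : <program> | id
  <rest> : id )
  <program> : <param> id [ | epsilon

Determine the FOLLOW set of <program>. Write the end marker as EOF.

In <stmts> : <program>: <program> is at the end, add FOLLOW(<stmts>) = { id }.
Union: FOLLOW(<program>) = { id }.

{ id }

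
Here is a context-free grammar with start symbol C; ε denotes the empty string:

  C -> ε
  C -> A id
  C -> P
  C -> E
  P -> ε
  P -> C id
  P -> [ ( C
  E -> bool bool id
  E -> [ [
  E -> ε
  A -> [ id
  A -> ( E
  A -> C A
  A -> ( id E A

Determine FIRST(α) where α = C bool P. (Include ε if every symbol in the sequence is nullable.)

Add FIRST(C)\{ε} = { (, [, bool, id }; C is nullable, continue.
bool is a terminal; add {bool} and stop.

{ (, [, bool, id }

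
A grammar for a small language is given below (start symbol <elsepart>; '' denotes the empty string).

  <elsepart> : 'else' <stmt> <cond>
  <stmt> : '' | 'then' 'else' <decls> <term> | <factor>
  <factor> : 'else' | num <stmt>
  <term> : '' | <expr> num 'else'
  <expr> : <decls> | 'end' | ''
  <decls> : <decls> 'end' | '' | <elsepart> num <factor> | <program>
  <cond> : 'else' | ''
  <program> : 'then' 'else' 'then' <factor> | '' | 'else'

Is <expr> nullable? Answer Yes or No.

Yes

<expr> has an ''-production, so <expr> ⇒ ''.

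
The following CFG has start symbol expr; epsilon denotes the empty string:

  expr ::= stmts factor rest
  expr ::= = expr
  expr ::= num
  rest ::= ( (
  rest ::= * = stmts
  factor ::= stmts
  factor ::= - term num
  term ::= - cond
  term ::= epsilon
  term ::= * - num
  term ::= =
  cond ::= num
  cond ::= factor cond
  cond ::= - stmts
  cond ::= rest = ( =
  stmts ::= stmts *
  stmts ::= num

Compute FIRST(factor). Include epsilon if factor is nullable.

{ -, num }

From factor ::= stmts: add FIRST(stmts) = { num }.
factor ::= - term num contributes {-}.
Union: FIRST(factor) = { -, num }.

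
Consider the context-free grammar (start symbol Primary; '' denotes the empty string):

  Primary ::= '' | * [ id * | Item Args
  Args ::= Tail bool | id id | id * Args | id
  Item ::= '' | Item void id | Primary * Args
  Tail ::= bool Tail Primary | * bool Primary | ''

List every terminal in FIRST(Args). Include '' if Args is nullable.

From Args ::= Tail bool: Tail nullable, take FIRST(Tail) ∪ {bool} = { *, bool }.
Args ::= id id contributes {id}.
Args ::= id * Args contributes {id}.
Args ::= id contributes {id}.
Union: FIRST(Args) = { *, bool, id }.

{ *, bool, id }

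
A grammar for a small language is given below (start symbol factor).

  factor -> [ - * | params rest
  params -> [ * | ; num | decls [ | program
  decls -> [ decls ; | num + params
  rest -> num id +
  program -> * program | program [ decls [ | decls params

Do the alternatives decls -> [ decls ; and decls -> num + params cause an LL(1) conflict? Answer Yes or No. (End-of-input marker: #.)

No

FIRST([ decls ;) = { [ } and FIRST(num + params) = { num }.
The FIRST sets are disjoint and neither alternative is nullable — no conflict.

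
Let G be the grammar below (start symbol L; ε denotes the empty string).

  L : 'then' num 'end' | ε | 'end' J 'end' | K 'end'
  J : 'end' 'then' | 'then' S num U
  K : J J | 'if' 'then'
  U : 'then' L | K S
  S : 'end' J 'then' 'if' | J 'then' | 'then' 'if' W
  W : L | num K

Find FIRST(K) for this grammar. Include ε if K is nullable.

From K : J J: add FIRST(J) = { 'end', 'then' }.
K : 'if' 'then' contributes {'if'}.
Union: FIRST(K) = { 'end', 'if', 'then' }.

{ 'end', 'if', 'then' }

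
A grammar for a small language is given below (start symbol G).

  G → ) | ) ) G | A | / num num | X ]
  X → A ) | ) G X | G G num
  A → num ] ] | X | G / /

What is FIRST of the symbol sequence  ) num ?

) is a terminal; add {)} and stop.

{ ) }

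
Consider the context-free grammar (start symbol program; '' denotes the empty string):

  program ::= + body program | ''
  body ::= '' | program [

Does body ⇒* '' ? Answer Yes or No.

Yes

body has an ''-production, so body ⇒ ''.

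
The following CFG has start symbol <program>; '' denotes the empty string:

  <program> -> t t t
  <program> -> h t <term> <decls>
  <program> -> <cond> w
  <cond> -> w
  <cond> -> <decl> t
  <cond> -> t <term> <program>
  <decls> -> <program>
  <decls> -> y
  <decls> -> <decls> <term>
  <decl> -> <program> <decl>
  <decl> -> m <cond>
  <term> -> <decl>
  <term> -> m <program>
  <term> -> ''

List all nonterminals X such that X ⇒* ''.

{ <term> }

Directly nullable (have an ''-production): <term>.
No other nonterminal has a production whose RHS symbols are all nullable.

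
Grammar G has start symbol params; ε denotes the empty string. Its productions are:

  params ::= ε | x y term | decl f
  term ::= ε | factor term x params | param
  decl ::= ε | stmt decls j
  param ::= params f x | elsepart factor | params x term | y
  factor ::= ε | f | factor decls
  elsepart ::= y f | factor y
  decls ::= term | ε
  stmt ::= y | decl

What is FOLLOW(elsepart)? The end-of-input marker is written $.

In param ::= elsepart factor: add FIRST(factor)\{ε} = { f, j, x, y }.
  Since factor is nullable, also add FOLLOW(param) = { $, f, j, x, y }.
Union: FOLLOW(elsepart) = { $, f, j, x, y }.

{ $, f, j, x, y }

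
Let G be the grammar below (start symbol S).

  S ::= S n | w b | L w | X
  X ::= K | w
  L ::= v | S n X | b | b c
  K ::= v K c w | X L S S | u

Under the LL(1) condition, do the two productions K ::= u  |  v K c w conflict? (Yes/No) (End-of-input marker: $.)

FIRST(u) = { u } and FIRST(v K c w) = { v }.
The FIRST sets are disjoint and neither alternative is nullable — no conflict.

No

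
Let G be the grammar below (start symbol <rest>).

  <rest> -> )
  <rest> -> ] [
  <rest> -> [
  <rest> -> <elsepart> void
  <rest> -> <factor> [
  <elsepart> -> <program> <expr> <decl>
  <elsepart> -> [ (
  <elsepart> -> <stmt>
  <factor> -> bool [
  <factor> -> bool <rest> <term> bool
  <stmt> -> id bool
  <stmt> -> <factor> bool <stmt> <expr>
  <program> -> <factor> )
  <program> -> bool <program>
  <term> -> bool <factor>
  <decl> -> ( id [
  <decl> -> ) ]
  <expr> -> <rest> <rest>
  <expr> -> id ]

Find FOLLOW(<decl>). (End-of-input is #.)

{ void }

In <elsepart> -> <program> <expr> <decl>: <decl> is at the end, add FOLLOW(<elsepart>) = { void }.
Union: FOLLOW(<decl>) = { void }.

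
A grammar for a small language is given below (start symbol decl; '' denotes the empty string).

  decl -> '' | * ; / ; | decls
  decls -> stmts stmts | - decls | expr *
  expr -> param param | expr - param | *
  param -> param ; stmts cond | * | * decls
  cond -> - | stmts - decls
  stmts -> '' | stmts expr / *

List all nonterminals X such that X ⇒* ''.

Directly nullable (have an ''-production): decl, stmts.
decls -> stmts stmts with every symbol nullable, so decls is nullable.
No other nonterminal has a production whose RHS symbols are all nullable.

{ decl, decls, stmts }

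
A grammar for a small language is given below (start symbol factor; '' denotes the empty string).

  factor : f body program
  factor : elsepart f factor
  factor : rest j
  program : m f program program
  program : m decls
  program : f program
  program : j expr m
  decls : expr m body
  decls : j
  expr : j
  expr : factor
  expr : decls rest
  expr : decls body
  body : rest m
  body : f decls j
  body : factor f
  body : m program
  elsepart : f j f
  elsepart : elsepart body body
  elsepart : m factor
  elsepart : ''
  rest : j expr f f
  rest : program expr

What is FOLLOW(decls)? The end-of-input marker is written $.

In program : m decls: decls is at the end, add FOLLOW(program) = { $, f, j, m }.
In expr : decls rest: add FIRST(rest) = { f, j, m }.
In expr : decls body: add FIRST(body) = { f, j, m }.
In body : f decls j: add FIRST(j) = { j }.
Union: FOLLOW(decls) = { $, f, j, m }.

{ $, f, j, m }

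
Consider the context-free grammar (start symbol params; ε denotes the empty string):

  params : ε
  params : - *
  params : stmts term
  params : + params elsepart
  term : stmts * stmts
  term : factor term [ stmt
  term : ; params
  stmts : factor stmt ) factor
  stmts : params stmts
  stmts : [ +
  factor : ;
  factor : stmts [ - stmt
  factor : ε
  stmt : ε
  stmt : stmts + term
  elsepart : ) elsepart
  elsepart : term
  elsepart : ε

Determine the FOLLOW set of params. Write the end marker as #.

{ #, ), *, +, -, ;, [ }

params is the start symbol, so # ∈ FOLLOW(params).
In params : + params elsepart: add FIRST(elsepart)\{ε} = { ), +, -, ;, [ }.
  Since elsepart is nullable, also add FOLLOW(params) = { #, ), *, +, -, ;, [ }.
In term : ; params: params is at the end, add FOLLOW(term) = { #, ), *, +, -, ;, [ }.
In stmts : params stmts: add FIRST(stmts) = { ), +, -, ;, [ }.
Union: FOLLOW(params) = { #, ), *, +, -, ;, [ }.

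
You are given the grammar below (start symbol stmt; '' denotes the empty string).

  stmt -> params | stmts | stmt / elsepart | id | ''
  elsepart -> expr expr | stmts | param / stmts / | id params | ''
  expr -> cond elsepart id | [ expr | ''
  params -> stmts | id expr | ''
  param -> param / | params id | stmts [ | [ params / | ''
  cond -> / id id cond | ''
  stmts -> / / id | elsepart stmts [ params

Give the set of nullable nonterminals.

Directly nullable (have an ''-production): stmt, elsepart, expr, params, param, cond.
No other nonterminal has a production whose RHS symbols are all nullable.

{ cond, elsepart, expr, param, params, stmt }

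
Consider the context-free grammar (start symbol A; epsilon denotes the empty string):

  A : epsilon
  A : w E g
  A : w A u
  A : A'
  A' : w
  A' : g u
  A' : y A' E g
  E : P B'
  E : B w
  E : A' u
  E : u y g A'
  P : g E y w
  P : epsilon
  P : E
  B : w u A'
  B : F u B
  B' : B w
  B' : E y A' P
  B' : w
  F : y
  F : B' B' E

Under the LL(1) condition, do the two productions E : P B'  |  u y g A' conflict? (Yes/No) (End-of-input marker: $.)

Yes

FIRST(P B') = { g, u, w, y } and FIRST(u y g A') = { u }.
Both contain u, so the two alternatives are not disjoint — LL(1) conflict.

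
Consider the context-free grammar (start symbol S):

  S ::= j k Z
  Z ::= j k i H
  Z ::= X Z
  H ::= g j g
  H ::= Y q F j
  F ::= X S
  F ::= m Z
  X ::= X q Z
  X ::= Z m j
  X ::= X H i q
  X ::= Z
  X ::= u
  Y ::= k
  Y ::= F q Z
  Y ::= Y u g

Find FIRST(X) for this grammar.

{ j, u }

From X ::= X q Z: add FIRST(X) = { j, u }.
From X ::= Z m j: add FIRST(Z) = { j, u }.
From X ::= X H i q: add FIRST(X) = { j, u }.
From X ::= Z: add FIRST(Z) = { j, u }.
X ::= u contributes {u}.
Union: FIRST(X) = { j, u }.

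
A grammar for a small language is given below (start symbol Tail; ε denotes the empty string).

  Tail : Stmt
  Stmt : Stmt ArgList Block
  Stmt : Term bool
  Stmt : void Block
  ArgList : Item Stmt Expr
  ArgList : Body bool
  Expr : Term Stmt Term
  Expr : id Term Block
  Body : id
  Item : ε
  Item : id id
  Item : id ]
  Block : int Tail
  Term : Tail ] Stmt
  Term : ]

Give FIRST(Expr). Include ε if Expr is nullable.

From Expr : Term Stmt Term: add FIRST(Term) = { ], void }.
Expr : id Term Block contributes {id}.
Union: FIRST(Expr) = { ], id, void }.

{ ], id, void }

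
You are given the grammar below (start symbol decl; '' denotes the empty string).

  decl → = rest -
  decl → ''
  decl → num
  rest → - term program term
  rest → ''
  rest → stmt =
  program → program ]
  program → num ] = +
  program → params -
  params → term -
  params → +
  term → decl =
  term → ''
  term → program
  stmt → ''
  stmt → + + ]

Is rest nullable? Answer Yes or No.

rest has an ''-production, so rest ⇒ ''.

Yes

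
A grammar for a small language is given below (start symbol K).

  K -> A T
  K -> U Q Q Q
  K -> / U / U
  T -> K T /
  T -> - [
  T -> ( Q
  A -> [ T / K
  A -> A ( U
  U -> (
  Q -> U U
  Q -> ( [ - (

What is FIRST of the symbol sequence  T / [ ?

Add FIRST(T) = { (, -, /, [ }; T is not nullable, stop.

{ (, -, /, [ }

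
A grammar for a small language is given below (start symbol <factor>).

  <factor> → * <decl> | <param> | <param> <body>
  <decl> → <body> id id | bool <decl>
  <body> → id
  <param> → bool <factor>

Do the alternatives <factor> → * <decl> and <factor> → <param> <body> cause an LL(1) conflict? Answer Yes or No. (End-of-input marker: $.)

FIRST(* <decl>) = { * } and FIRST(<param> <body>) = { bool }.
The FIRST sets are disjoint and neither alternative is nullable — no conflict.

No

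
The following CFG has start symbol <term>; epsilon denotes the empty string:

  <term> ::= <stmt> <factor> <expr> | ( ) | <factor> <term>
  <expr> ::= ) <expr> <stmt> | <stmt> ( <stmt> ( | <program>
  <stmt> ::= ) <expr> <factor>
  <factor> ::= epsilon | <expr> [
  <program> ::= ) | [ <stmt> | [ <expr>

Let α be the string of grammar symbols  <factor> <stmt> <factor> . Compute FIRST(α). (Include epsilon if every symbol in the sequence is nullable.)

Add FIRST(<factor>)\{epsilon} = { ), [ }; <factor> is nullable, continue.
Add FIRST(<stmt>) = { ) }; <stmt> is not nullable, stop.

{ ), [ }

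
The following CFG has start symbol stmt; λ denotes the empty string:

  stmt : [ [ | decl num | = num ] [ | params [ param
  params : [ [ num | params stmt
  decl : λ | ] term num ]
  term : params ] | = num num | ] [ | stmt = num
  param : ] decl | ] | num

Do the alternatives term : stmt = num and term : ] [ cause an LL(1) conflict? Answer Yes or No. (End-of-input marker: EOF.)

Yes

FIRST(stmt = num) = { =, [, ], num } and FIRST(] [) = { ] }.
Both contain ], so the two alternatives are not disjoint — LL(1) conflict.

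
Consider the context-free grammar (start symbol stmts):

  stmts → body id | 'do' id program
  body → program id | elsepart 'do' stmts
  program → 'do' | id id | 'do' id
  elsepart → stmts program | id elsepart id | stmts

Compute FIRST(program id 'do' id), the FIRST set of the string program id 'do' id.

Add FIRST(program) = { 'do', id }; program is not nullable, stop.

{ 'do', id }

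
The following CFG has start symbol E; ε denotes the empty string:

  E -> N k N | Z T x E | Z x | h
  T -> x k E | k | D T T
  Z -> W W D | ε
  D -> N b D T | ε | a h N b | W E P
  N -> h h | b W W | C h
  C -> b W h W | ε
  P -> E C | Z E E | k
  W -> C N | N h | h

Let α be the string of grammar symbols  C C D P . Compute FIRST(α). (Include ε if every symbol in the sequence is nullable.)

Add FIRST(C)\{ε} = { b }; C is nullable, continue.
Add FIRST(C)\{ε} = { b }; C is nullable, continue.
Add FIRST(D)\{ε} = { a, b, h }; D is nullable, continue.
Add FIRST(P) = { a, b, h, k, x }; P is not nullable, stop.

{ a, b, h, k, x }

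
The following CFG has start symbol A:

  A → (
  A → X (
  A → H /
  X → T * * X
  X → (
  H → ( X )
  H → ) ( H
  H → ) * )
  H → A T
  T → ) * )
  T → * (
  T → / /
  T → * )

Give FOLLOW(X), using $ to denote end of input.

{ (, ) }

In A → X (: add FIRST(() = { ( }.
In X → T * * X: X is at the end, add FOLLOW(X) = { (, ) }.
In H → ( X ): add FIRST()) = { ) }.
Union: FOLLOW(X) = { (, ) }.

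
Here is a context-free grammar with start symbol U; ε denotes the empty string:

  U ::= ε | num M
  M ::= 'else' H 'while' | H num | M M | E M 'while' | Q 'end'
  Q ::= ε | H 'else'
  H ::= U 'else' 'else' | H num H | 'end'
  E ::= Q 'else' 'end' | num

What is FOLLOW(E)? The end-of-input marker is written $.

{ 'else', 'end', num }

In M ::= E M 'while': add FIRST(M 'while') = { 'else', 'end', num }.
Union: FOLLOW(E) = { 'else', 'end', num }.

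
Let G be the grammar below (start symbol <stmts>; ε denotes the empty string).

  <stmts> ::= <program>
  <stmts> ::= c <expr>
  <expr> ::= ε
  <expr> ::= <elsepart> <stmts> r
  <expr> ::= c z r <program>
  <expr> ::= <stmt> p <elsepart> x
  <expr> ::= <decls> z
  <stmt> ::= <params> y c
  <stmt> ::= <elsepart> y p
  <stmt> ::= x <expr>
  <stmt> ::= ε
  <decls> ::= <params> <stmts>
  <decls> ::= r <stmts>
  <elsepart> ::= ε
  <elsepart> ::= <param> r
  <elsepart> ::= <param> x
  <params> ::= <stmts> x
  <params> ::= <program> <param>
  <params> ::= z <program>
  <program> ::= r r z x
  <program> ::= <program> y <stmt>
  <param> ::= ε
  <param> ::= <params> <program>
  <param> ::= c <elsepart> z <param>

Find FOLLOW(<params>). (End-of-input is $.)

{ c, r, y }

In <stmt> ::= <params> y c: add FIRST(y c) = { y }.
In <decls> ::= <params> <stmts>: add FIRST(<stmts>) = { c, r }.
In <param> ::= <params> <program>: add FIRST(<program>) = { r }.
Union: FOLLOW(<params>) = { c, r, y }.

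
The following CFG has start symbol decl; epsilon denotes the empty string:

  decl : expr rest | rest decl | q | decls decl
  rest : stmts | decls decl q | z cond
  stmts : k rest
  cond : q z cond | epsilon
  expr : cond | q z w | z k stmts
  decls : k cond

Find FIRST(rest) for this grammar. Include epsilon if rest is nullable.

{ k, z }

From rest : stmts: add FIRST(stmts) = { k }.
From rest : decls decl q: add FIRST(decls) = { k }.
rest : z cond contributes {z}.
Union: FIRST(rest) = { k, z }.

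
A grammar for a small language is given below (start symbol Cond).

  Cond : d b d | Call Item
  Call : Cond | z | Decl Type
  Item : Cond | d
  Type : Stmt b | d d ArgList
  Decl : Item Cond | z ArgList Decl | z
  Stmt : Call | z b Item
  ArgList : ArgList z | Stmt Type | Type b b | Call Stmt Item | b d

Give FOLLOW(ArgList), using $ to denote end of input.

{ b, d, z }

In Type : d d ArgList: ArgList is at the end, add FOLLOW(Type) = { b, d, z }.
In Decl : z ArgList Decl: add FIRST(Decl) = { d, z }.
In ArgList : ArgList z: add FIRST(z) = { z }.
Union: FOLLOW(ArgList) = { b, d, z }.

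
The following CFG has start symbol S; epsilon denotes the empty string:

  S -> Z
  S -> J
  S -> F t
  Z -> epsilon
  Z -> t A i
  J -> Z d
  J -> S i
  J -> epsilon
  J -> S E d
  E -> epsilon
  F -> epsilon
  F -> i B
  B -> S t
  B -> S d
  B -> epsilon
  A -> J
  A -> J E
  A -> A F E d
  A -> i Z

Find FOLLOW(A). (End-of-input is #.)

In Z -> t A i: add FIRST(i) = { i }.
In A -> A F E d: add FIRST(F E d) = { d, i }.
Union: FOLLOW(A) = { d, i }.

{ d, i }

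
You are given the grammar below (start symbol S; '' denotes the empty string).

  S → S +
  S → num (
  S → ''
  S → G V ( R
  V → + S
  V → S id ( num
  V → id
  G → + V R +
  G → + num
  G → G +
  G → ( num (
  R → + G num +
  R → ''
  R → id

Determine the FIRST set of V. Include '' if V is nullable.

V → + S contributes {+}.
From V → S id ( num: S nullable, take FIRST(S) ∪ {id} = { (, +, id, num }.
V → id contributes {id}.
Union: FIRST(V) = { (, +, id, num }.

{ (, +, id, num }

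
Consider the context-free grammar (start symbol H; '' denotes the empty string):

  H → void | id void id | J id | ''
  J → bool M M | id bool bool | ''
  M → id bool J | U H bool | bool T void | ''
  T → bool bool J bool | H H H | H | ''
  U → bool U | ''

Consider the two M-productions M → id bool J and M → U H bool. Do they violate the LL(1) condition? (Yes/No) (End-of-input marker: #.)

FIRST(id bool J) = { id } and FIRST(U H bool) = { bool, id, void }.
Both contain id, so the two alternatives are not disjoint — LL(1) conflict.

Yes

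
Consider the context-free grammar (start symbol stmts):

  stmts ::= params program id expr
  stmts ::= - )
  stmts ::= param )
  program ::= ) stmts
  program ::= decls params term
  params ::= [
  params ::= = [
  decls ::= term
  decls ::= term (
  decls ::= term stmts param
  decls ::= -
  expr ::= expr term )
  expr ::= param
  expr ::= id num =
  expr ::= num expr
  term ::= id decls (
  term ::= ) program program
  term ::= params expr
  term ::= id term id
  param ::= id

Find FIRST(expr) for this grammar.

{ id, num }

From expr ::= expr term ): add FIRST(expr) = { id, num }.
From expr ::= param: add FIRST(param) = { id }.
expr ::= id num = contributes {id}.
expr ::= num expr contributes {num}.
Union: FIRST(expr) = { id, num }.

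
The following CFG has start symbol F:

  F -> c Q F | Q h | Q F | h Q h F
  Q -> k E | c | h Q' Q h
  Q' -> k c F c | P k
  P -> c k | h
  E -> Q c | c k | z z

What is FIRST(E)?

{ c, h, k, z }

From E -> Q c: add FIRST(Q) = { c, h, k }.
E -> c k contributes {c}.
E -> z z contributes {z}.
Union: FIRST(E) = { c, h, k, z }.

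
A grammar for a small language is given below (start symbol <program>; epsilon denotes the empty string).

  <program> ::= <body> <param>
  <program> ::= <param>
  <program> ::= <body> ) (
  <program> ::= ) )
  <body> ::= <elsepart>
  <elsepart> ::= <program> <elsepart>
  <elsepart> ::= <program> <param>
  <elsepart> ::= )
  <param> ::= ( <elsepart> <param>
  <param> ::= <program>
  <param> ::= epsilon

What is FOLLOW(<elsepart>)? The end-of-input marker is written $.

In <body> ::= <elsepart>: <elsepart> is at the end, add FOLLOW(<body>) = { $, (, ) }.
In <elsepart> ::= <program> <elsepart>: <elsepart> is at the end, add FOLLOW(<elsepart>) = { $, (, ) }.
In <param> ::= ( <elsepart> <param>: add FIRST(<param>)\{epsilon} = { (, ) }.
  Since <param> is nullable, also add FOLLOW(<param>) = { $, (, ) }.
Union: FOLLOW(<elsepart>) = { $, (, ) }.

{ $, (, ) }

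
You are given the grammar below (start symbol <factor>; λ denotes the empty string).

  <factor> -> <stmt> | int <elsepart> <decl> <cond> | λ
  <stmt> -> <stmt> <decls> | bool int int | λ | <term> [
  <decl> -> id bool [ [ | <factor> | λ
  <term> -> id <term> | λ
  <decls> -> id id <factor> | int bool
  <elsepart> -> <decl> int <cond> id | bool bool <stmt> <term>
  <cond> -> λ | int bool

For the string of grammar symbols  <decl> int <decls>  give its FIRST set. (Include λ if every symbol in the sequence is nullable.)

{ [, bool, id, int }

Add FIRST(<decl>)\{λ} = { [, bool, id, int }; <decl> is nullable, continue.
int is a terminal; add {int} and stop.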